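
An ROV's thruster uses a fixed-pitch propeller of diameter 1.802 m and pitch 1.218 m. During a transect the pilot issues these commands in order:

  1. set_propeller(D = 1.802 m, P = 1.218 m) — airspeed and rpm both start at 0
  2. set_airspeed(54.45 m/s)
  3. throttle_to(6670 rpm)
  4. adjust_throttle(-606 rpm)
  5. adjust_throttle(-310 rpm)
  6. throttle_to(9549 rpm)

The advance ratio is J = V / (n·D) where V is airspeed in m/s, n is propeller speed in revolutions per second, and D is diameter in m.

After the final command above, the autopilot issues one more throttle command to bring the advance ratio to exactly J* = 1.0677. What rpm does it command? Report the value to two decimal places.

set_propeller: D = 1.802 m, P = 1.218 m (p = P/D = 0.675916); state ← (V=0, rpm=0)
set_airspeed(54.45): V ← 54.45 m/s
throttle_to(6670): rpm ← 6670
adjust_throttle(-606): rpm ← 6670 -606 = 6064
adjust_throttle(-310): rpm ← 6064 -310 = 5754
throttle_to(9549): rpm ← 9549
final state: V = 54.45 m/s, rpm = 9549 → n = rpm/60 = 159.150000 rev/s
target J* = 1.0677; solve J* = V/(n·D) for n: n = V/(J*·D) = 54.45/(1.0677 × 1.802) = 28.300483 rev/s
rpm = 60·n = 1698.029008

rpm = 1698.03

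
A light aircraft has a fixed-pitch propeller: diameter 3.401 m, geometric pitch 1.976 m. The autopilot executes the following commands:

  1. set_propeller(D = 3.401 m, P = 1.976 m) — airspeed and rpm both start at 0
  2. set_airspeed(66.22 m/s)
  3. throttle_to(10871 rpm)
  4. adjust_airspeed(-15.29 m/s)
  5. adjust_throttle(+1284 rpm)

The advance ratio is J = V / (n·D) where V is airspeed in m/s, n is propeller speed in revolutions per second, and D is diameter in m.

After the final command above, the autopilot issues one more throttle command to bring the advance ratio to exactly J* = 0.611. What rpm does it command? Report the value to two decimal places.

rpm = 1470.54

set_propeller: D = 3.401 m, P = 1.976 m (p = P/D = 0.581006); state ← (V=0, rpm=0)
set_airspeed(66.22): V ← 66.22 m/s
throttle_to(10871): rpm ← 10871
adjust_airspeed(-15.29): V ← 66.22 -15.29 = 50.93 m/s
adjust_throttle(+1284): rpm ← 10871 +1284 = 12155
final state: V = 50.93 m/s, rpm = 12155 → n = rpm/60 = 202.583333 rev/s
target J* = 0.611; solve J* = V/(n·D) for n: n = V/(J*·D) = 50.93/(0.611 × 3.401) = 24.509014 rev/s
rpm = 60·n = 1470.540820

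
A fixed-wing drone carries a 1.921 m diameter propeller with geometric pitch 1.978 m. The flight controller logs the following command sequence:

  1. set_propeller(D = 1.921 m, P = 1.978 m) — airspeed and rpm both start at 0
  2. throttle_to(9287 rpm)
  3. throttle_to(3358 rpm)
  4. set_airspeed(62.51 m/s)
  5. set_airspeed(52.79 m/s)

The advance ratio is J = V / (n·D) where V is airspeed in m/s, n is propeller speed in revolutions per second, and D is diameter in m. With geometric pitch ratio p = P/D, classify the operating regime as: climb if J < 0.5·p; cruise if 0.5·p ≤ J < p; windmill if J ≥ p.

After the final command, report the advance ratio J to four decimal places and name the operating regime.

set_propeller: D = 1.921 m, P = 1.978 m (p = P/D = 1.029672); state ← (V=0, rpm=0)
throttle_to(9287): rpm ← 9287
throttle_to(3358): rpm ← 3358
set_airspeed(62.51): V ← 62.51 m/s
set_airspeed(52.79): V ← 52.79 m/s
final state: V = 52.79 m/s, rpm = 3358 → n = rpm/60 = 55.966667 rev/s
J = V / (n·D) = 52.79 / (55.966667 × 1.921) = 0.491015
regime bands: climb J<0.5148 | cruise [0.5148, 1.0297) | windmill J≥1.0297
J = 0.4910 → climb

J = 0.4910, regime = climb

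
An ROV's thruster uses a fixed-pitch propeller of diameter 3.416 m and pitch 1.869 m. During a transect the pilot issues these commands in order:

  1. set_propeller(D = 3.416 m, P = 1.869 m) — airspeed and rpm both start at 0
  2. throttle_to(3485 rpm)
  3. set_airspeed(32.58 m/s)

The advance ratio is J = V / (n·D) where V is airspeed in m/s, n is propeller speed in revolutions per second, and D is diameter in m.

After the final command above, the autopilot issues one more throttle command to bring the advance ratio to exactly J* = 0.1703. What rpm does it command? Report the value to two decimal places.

set_propeller: D = 3.416 m, P = 1.869 m (p = P/D = 0.547131); state ← (V=0, rpm=0)
throttle_to(3485): rpm ← 3485
set_airspeed(32.58): V ← 32.58 m/s
final state: V = 32.58 m/s, rpm = 3485 → n = rpm/60 = 58.083333 rev/s
target J* = 0.1703; solve J* = V/(n·D) for n: n = V/(J*·D) = 32.58/(0.1703 × 3.416) = 56.003938 rev/s
rpm = 60·n = 3360.236310

rpm = 3360.24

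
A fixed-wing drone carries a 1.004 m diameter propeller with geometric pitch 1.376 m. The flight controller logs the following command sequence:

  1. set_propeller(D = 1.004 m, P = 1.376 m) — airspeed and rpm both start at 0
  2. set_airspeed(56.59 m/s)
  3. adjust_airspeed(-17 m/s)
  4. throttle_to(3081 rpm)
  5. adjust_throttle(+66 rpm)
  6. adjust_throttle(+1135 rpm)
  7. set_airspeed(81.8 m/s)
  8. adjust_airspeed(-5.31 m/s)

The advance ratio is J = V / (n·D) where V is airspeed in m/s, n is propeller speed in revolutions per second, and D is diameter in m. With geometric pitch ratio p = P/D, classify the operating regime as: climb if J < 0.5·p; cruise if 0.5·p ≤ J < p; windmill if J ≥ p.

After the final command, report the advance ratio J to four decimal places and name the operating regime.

J = 1.0675, regime = cruise

set_propeller: D = 1.004 m, P = 1.376 m (p = P/D = 1.370518); state ← (V=0, rpm=0)
set_airspeed(56.59): V ← 56.59 m/s
adjust_airspeed(-17): V ← 56.59 -17 = 39.59 m/s
throttle_to(3081): rpm ← 3081
adjust_throttle(+66): rpm ← 3081 +66 = 3147
adjust_throttle(+1135): rpm ← 3147 +1135 = 4282
set_airspeed(81.8): V ← 81.8 m/s
adjust_airspeed(-5.31): V ← 81.8 -5.31 = 76.49 m/s
final state: V = 76.49 m/s, rpm = 4282 → n = rpm/60 = 71.366667 rev/s
J = V / (n·D) = 76.49 / (71.366667 × 1.004) = 1.067519
regime bands: climb J<0.6853 | cruise [0.6853, 1.3705) | windmill J≥1.3705
J = 1.0675 → cruise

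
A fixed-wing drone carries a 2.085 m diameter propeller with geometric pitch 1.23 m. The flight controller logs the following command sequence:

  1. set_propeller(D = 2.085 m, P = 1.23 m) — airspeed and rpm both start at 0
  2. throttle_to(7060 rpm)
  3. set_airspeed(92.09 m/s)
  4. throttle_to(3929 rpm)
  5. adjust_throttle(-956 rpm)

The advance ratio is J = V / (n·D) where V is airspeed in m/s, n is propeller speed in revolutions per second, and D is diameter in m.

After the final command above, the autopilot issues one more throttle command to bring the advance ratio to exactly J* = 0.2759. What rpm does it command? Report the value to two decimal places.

rpm = 9605.19

set_propeller: D = 2.085 m, P = 1.23 m (p = P/D = 0.589928); state ← (V=0, rpm=0)
throttle_to(7060): rpm ← 7060
set_airspeed(92.09): V ← 92.09 m/s
throttle_to(3929): rpm ← 3929
adjust_throttle(-956): rpm ← 3929 -956 = 2973
final state: V = 92.09 m/s, rpm = 2973 → n = rpm/60 = 49.550000 rev/s
target J* = 0.2759; solve J* = V/(n·D) for n: n = V/(J*·D) = 92.09/(0.2759 × 2.085) = 160.086501 rev/s
rpm = 60·n = 9605.190078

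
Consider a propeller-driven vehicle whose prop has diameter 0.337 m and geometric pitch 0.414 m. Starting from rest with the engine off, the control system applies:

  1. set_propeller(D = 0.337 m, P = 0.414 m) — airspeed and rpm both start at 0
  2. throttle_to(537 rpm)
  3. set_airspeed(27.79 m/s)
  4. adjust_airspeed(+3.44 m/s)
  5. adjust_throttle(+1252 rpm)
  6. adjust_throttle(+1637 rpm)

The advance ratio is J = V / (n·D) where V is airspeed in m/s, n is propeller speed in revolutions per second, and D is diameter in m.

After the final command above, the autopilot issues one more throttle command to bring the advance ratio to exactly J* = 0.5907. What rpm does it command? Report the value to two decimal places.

set_propeller: D = 0.337 m, P = 0.414 m (p = P/D = 1.228487); state ← (V=0, rpm=0)
throttle_to(537): rpm ← 537
set_airspeed(27.79): V ← 27.79 m/s
adjust_airspeed(+3.44): V ← 27.79 +3.44 = 31.23 m/s
adjust_throttle(+1252): rpm ← 537 +1252 = 1789
adjust_throttle(+1637): rpm ← 1789 +1637 = 3426
final state: V = 31.23 m/s, rpm = 3426 → n = rpm/60 = 57.100000 rev/s
target J* = 0.5907; solve J* = V/(n·D) for n: n = V/(J*·D) = 31.23/(0.5907 × 0.337) = 156.882721 rev/s
rpm = 60·n = 9412.963245

rpm = 9412.96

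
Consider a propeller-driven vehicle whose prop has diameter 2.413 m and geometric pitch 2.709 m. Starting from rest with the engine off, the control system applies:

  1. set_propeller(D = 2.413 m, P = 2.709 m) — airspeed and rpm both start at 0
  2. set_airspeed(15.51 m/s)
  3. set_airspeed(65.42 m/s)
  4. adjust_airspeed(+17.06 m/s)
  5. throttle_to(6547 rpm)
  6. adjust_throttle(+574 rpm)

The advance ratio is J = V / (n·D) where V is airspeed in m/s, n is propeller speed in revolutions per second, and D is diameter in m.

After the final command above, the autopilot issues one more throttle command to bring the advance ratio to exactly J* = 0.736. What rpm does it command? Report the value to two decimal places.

set_propeller: D = 2.413 m, P = 2.709 m (p = P/D = 1.122669); state ← (V=0, rpm=0)
set_airspeed(15.51): V ← 15.51 m/s
set_airspeed(65.42): V ← 65.42 m/s
adjust_airspeed(+17.06): V ← 65.42 +17.06 = 82.48 m/s
throttle_to(6547): rpm ← 6547
adjust_throttle(+574): rpm ← 6547 +574 = 7121
final state: V = 82.48 m/s, rpm = 7121 → n = rpm/60 = 118.683333 rev/s
target J* = 0.736; solve J* = V/(n·D) for n: n = V/(J*·D) = 82.48/(0.736 × 2.413) = 46.442278 rev/s
rpm = 60·n = 2786.536694

rpm = 2786.54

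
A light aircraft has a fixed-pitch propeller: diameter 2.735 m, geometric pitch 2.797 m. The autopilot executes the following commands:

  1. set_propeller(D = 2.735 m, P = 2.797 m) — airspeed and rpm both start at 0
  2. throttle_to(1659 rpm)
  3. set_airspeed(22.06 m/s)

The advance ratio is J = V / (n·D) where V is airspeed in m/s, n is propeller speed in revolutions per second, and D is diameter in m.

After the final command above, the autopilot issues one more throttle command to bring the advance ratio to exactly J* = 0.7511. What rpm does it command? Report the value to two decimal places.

set_propeller: D = 2.735 m, P = 2.797 m (p = P/D = 1.022669); state ← (V=0, rpm=0)
throttle_to(1659): rpm ← 1659
set_airspeed(22.06): V ← 22.06 m/s
final state: V = 22.06 m/s, rpm = 1659 → n = rpm/60 = 27.650000 rev/s
target J* = 0.7511; solve J* = V/(n·D) for n: n = V/(J*·D) = 22.06/(0.7511 × 2.735) = 10.738668 rev/s
rpm = 60·n = 644.320079

rpm = 644.32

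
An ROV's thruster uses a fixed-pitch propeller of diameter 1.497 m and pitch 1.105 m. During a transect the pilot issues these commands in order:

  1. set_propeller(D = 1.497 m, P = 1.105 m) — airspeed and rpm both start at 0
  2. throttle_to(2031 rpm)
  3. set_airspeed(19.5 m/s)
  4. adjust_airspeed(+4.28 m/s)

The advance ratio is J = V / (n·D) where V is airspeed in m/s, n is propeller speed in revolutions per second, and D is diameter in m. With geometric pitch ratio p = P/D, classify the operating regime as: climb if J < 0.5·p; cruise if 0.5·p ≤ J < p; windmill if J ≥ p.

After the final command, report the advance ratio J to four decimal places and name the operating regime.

set_propeller: D = 1.497 m, P = 1.105 m (p = P/D = 0.738143); state ← (V=0, rpm=0)
throttle_to(2031): rpm ← 2031
set_airspeed(19.5): V ← 19.5 m/s
adjust_airspeed(+4.28): V ← 19.5 +4.28 = 23.78 m/s
final state: V = 23.78 m/s, rpm = 2031 → n = rpm/60 = 33.850000 rev/s
J = V / (n·D) = 23.78 / (33.850000 × 1.497) = 0.469279
regime bands: climb J<0.3691 | cruise [0.3691, 0.7381) | windmill J≥0.7381
J = 0.4693 → cruise

J = 0.4693, regime = cruise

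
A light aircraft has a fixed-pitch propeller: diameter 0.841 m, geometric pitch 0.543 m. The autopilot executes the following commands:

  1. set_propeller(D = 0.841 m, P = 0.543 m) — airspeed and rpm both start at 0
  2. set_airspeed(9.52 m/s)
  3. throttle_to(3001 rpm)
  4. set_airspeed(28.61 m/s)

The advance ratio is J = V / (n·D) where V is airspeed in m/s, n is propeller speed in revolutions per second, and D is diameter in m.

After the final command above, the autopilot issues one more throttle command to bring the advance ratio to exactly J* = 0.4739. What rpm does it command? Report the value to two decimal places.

rpm = 4307.11

set_propeller: D = 0.841 m, P = 0.543 m (p = P/D = 0.645660); state ← (V=0, rpm=0)
set_airspeed(9.52): V ← 9.52 m/s
throttle_to(3001): rpm ← 3001
set_airspeed(28.61): V ← 28.61 m/s
final state: V = 28.61 m/s, rpm = 3001 → n = rpm/60 = 50.016667 rev/s
target J* = 0.4739; solve J* = V/(n·D) for n: n = V/(J*·D) = 28.61/(0.4739 × 0.841) = 71.785239 rev/s
rpm = 60·n = 4307.114366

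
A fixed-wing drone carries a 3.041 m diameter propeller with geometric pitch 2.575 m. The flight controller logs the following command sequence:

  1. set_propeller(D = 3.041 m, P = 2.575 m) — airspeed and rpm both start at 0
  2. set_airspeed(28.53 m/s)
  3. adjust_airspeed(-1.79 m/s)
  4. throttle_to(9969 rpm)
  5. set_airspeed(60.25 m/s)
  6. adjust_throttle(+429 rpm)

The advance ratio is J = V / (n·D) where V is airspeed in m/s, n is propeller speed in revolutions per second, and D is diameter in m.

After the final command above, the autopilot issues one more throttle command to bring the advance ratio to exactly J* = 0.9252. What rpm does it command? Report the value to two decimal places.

rpm = 1284.86

set_propeller: D = 3.041 m, P = 2.575 m (p = P/D = 0.846761); state ← (V=0, rpm=0)
set_airspeed(28.53): V ← 28.53 m/s
adjust_airspeed(-1.79): V ← 28.53 -1.79 = 26.74 m/s
throttle_to(9969): rpm ← 9969
set_airspeed(60.25): V ← 60.25 m/s
adjust_throttle(+429): rpm ← 9969 +429 = 10398
final state: V = 60.25 m/s, rpm = 10398 → n = rpm/60 = 173.300000 rev/s
target J* = 0.9252; solve J* = V/(n·D) for n: n = V/(J*·D) = 60.25/(0.9252 × 3.041) = 21.414355 rev/s
rpm = 60·n = 1284.861327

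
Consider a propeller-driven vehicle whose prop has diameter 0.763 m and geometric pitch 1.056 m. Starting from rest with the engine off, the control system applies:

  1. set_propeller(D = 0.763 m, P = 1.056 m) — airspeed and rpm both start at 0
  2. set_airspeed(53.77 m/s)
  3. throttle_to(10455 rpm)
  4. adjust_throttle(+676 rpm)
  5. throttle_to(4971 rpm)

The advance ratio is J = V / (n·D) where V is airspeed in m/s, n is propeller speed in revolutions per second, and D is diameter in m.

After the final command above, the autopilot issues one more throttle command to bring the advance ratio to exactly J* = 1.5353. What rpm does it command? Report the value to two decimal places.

set_propeller: D = 0.763 m, P = 1.056 m (p = P/D = 1.384010); state ← (V=0, rpm=0)
set_airspeed(53.77): V ← 53.77 m/s
throttle_to(10455): rpm ← 10455
adjust_throttle(+676): rpm ← 10455 +676 = 11131
throttle_to(4971): rpm ← 4971
final state: V = 53.77 m/s, rpm = 4971 → n = rpm/60 = 82.850000 rev/s
target J* = 1.5353; solve J* = V/(n·D) for n: n = V/(J*·D) = 53.77/(1.5353 × 0.763) = 45.901011 rev/s
rpm = 60·n = 2754.060643

rpm = 2754.06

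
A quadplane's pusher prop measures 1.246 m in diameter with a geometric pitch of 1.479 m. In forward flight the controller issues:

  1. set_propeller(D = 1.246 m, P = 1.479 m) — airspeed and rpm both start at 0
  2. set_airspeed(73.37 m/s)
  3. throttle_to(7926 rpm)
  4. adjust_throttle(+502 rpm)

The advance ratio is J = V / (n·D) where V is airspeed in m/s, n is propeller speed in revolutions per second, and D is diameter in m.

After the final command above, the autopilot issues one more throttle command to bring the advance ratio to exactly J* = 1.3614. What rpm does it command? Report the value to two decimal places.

set_propeller: D = 1.246 m, P = 1.479 m (p = P/D = 1.186998); state ← (V=0, rpm=0)
set_airspeed(73.37): V ← 73.37 m/s
throttle_to(7926): rpm ← 7926
adjust_throttle(+502): rpm ← 7926 +502 = 8428
final state: V = 73.37 m/s, rpm = 8428 → n = rpm/60 = 140.466667 rev/s
target J* = 1.3614; solve J* = V/(n·D) for n: n = V/(J*·D) = 73.37/(1.3614 × 1.246) = 43.252850 rev/s
rpm = 60·n = 2595.171008

rpm = 2595.17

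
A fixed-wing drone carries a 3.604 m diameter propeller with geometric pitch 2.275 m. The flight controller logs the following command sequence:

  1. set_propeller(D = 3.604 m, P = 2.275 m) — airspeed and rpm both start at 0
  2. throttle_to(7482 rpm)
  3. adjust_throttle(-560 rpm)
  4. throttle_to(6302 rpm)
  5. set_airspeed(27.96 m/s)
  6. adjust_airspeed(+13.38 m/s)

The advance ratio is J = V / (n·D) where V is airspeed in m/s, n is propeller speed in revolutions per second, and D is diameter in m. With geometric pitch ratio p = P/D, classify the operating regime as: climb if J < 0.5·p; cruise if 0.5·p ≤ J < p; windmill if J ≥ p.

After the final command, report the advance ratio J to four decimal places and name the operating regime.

set_propeller: D = 3.604 m, P = 2.275 m (p = P/D = 0.631243); state ← (V=0, rpm=0)
throttle_to(7482): rpm ← 7482
adjust_throttle(-560): rpm ← 7482 -560 = 6922
throttle_to(6302): rpm ← 6302
set_airspeed(27.96): V ← 27.96 m/s
adjust_airspeed(+13.38): V ← 27.96 +13.38 = 41.34 m/s
final state: V = 41.34 m/s, rpm = 6302 → n = rpm/60 = 105.033333 rev/s
J = V / (n·D) = 41.34 / (105.033333 × 3.604) = 0.109209
regime bands: climb J<0.3156 | cruise [0.3156, 0.6312) | windmill J≥0.6312
J = 0.1092 → climb

J = 0.1092, regime = climb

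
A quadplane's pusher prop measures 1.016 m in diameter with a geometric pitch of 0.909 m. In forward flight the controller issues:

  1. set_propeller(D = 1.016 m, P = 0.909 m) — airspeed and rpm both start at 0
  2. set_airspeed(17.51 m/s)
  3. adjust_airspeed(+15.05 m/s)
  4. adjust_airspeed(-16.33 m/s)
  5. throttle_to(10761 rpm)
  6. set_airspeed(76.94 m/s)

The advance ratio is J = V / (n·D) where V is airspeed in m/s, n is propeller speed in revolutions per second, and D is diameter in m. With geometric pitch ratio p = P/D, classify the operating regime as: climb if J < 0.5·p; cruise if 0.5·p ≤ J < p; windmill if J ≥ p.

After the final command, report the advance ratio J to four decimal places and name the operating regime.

set_propeller: D = 1.016 m, P = 0.909 m (p = P/D = 0.894685); state ← (V=0, rpm=0)
set_airspeed(17.51): V ← 17.51 m/s
adjust_airspeed(+15.05): V ← 17.51 +15.05 = 32.56 m/s
adjust_airspeed(-16.33): V ← 32.56 -16.33 = 16.23 m/s
throttle_to(10761): rpm ← 10761
set_airspeed(76.94): V ← 76.94 m/s
final state: V = 76.94 m/s, rpm = 10761 → n = rpm/60 = 179.350000 rev/s
J = V / (n·D) = 76.94 / (179.350000 × 1.016) = 0.422238
regime bands: climb J<0.4473 | cruise [0.4473, 0.8947) | windmill J≥0.8947
J = 0.4222 → climb

J = 0.4222, regime = climb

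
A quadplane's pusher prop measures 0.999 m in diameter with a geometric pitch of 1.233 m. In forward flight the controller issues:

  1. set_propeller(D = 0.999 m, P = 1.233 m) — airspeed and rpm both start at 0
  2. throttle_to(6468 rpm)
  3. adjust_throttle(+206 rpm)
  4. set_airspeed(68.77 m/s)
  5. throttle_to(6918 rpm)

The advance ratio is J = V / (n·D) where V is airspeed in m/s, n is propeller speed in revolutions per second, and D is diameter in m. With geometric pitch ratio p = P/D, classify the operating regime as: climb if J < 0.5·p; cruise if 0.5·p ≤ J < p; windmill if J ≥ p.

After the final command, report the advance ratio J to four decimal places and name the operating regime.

J = 0.5970, regime = climb

set_propeller: D = 0.999 m, P = 1.233 m (p = P/D = 1.234234); state ← (V=0, rpm=0)
throttle_to(6468): rpm ← 6468
adjust_throttle(+206): rpm ← 6468 +206 = 6674
set_airspeed(68.77): V ← 68.77 m/s
throttle_to(6918): rpm ← 6918
final state: V = 68.77 m/s, rpm = 6918 → n = rpm/60 = 115.300000 rev/s
J = V / (n·D) = 68.77 / (115.300000 × 0.999) = 0.597041
regime bands: climb J<0.6171 | cruise [0.6171, 1.2342) | windmill J≥1.2342
J = 0.5970 → climb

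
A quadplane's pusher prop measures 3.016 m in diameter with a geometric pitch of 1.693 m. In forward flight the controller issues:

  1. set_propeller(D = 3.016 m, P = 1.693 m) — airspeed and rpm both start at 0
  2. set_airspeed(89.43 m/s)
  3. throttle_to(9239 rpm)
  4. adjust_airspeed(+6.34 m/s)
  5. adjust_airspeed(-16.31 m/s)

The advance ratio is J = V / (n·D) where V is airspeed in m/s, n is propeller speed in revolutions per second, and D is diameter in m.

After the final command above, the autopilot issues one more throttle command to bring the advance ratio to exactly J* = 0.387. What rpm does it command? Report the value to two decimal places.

rpm = 4084.68

set_propeller: D = 3.016 m, P = 1.693 m (p = P/D = 0.561340); state ← (V=0, rpm=0)
set_airspeed(89.43): V ← 89.43 m/s
throttle_to(9239): rpm ← 9239
adjust_airspeed(+6.34): V ← 89.43 +6.34 = 95.77 m/s
adjust_airspeed(-16.31): V ← 95.77 -16.31 = 79.46 m/s
final state: V = 79.46 m/s, rpm = 9239 → n = rpm/60 = 153.983333 rev/s
target J* = 0.387; solve J* = V/(n·D) for n: n = V/(J*·D) = 79.46/(0.387 × 3.016) = 68.077917 rev/s
rpm = 60·n = 4084.675015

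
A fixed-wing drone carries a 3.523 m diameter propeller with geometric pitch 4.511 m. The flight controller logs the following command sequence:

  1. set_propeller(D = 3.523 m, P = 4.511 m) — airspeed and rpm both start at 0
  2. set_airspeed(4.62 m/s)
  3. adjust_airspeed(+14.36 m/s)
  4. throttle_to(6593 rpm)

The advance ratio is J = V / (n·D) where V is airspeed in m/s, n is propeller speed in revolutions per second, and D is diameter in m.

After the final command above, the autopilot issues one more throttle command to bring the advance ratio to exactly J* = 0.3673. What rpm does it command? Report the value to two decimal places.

rpm = 880.06

set_propeller: D = 3.523 m, P = 4.511 m (p = P/D = 1.280443); state ← (V=0, rpm=0)
set_airspeed(4.62): V ← 4.62 m/s
adjust_airspeed(+14.36): V ← 4.62 +14.36 = 18.98 m/s
throttle_to(6593): rpm ← 6593
final state: V = 18.98 m/s, rpm = 6593 → n = rpm/60 = 109.883333 rev/s
target J* = 0.3673; solve J* = V/(n·D) for n: n = V/(J*·D) = 18.98/(0.3673 × 3.523) = 14.667721 rev/s
rpm = 60·n = 880.063252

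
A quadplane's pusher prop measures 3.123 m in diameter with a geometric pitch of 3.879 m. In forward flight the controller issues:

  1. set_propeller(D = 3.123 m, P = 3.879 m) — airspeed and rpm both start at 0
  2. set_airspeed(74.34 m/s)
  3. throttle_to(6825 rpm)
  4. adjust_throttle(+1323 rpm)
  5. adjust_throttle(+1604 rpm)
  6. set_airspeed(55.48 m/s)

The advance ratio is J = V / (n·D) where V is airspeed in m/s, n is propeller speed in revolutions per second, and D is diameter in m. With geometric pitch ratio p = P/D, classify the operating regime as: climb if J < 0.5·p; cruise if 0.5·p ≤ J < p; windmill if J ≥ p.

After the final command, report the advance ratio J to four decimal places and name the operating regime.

J = 0.1093, regime = climb

set_propeller: D = 3.123 m, P = 3.879 m (p = P/D = 1.242075); state ← (V=0, rpm=0)
set_airspeed(74.34): V ← 74.34 m/s
throttle_to(6825): rpm ← 6825
adjust_throttle(+1323): rpm ← 6825 +1323 = 8148
adjust_throttle(+1604): rpm ← 8148 +1604 = 9752
set_airspeed(55.48): V ← 55.48 m/s
final state: V = 55.48 m/s, rpm = 9752 → n = rpm/60 = 162.533333 rev/s
J = V / (n·D) = 55.48 / (162.533333 × 3.123) = 0.109300
regime bands: climb J<0.6210 | cruise [0.6210, 1.2421) | windmill J≥1.2421
J = 0.1093 → climb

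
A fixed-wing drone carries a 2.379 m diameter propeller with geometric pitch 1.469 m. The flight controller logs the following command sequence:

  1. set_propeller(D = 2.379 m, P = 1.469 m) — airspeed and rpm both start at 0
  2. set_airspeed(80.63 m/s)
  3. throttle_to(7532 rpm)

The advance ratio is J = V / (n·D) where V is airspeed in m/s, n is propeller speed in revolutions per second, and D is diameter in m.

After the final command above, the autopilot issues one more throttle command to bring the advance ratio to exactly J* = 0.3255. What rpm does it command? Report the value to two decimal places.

set_propeller: D = 2.379 m, P = 1.469 m (p = P/D = 0.617486); state ← (V=0, rpm=0)
set_airspeed(80.63): V ← 80.63 m/s
throttle_to(7532): rpm ← 7532
final state: V = 80.63 m/s, rpm = 7532 → n = rpm/60 = 125.533333 rev/s
target J* = 0.3255; solve J* = V/(n·D) for n: n = V/(J*·D) = 80.63/(0.3255 × 2.379) = 104.124091 rev/s
rpm = 60·n = 6247.445486

rpm = 6247.45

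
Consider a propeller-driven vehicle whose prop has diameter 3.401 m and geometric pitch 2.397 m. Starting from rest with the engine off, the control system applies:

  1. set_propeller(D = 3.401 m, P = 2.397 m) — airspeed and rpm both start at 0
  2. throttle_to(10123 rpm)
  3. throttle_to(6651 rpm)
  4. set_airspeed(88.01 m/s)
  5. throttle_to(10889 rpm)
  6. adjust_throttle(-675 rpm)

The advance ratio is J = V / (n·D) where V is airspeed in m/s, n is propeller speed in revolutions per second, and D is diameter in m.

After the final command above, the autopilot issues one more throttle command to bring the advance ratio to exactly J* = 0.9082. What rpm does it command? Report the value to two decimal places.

set_propeller: D = 3.401 m, P = 2.397 m (p = P/D = 0.704793); state ← (V=0, rpm=0)
throttle_to(10123): rpm ← 10123
throttle_to(6651): rpm ← 6651
set_airspeed(88.01): V ← 88.01 m/s
throttle_to(10889): rpm ← 10889
adjust_throttle(-675): rpm ← 10889 -675 = 10214
final state: V = 88.01 m/s, rpm = 10214 → n = rpm/60 = 170.233333 rev/s
target J* = 0.9082; solve J* = V/(n·D) for n: n = V/(J*·D) = 88.01/(0.9082 × 3.401) = 28.493375 rev/s
rpm = 60·n = 1709.602491

rpm = 1709.60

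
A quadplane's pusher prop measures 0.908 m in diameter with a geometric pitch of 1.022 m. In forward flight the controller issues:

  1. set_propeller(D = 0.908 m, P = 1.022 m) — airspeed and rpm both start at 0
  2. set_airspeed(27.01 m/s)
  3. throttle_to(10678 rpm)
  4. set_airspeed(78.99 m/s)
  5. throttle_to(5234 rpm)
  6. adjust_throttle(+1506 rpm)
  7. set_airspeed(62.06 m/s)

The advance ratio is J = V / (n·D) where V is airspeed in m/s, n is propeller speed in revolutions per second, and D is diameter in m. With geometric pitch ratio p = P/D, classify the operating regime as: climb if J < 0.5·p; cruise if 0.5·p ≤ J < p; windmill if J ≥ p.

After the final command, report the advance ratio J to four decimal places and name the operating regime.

J = 0.6084, regime = cruise

set_propeller: D = 0.908 m, P = 1.022 m (p = P/D = 1.125551); state ← (V=0, rpm=0)
set_airspeed(27.01): V ← 27.01 m/s
throttle_to(10678): rpm ← 10678
set_airspeed(78.99): V ← 78.99 m/s
throttle_to(5234): rpm ← 5234
adjust_throttle(+1506): rpm ← 5234 +1506 = 6740
set_airspeed(62.06): V ← 62.06 m/s
final state: V = 62.06 m/s, rpm = 6740 → n = rpm/60 = 112.333333 rev/s
J = V / (n·D) = 62.06 / (112.333333 × 0.908) = 0.608439
regime bands: climb J<0.5628 | cruise [0.5628, 1.1256) | windmill J≥1.1256
J = 0.6084 → cruise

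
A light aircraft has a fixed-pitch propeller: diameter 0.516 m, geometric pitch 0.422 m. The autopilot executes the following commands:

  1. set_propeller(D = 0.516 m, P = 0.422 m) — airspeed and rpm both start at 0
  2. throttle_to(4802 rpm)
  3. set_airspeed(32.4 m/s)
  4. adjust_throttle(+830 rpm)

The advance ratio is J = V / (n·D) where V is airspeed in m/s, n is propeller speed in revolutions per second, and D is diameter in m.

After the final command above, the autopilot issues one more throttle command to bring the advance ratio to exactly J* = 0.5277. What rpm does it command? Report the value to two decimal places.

rpm = 7139.36

set_propeller: D = 0.516 m, P = 0.422 m (p = P/D = 0.817829); state ← (V=0, rpm=0)
throttle_to(4802): rpm ← 4802
set_airspeed(32.4): V ← 32.4 m/s
adjust_throttle(+830): rpm ← 4802 +830 = 5632
final state: V = 32.4 m/s, rpm = 5632 → n = rpm/60 = 93.866667 rev/s
target J* = 0.5277; solve J* = V/(n·D) for n: n = V/(J*·D) = 32.4/(0.5277 × 0.516) = 118.989384 rev/s
rpm = 60·n = 7139.363010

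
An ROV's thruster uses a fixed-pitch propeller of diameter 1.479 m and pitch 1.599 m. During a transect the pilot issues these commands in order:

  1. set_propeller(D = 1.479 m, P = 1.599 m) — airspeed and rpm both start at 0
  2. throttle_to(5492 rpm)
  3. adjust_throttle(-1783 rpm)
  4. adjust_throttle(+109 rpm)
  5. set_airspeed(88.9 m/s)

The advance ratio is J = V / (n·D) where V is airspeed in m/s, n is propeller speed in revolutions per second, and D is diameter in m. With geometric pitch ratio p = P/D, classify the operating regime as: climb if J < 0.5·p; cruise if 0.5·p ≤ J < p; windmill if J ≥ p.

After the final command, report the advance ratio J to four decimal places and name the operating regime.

set_propeller: D = 1.479 m, P = 1.599 m (p = P/D = 1.081136); state ← (V=0, rpm=0)
throttle_to(5492): rpm ← 5492
adjust_throttle(-1783): rpm ← 5492 -1783 = 3709
adjust_throttle(+109): rpm ← 3709 +109 = 3818
set_airspeed(88.9): V ← 88.9 m/s
final state: V = 88.9 m/s, rpm = 3818 → n = rpm/60 = 63.633333 rev/s
J = V / (n·D) = 88.9 / (63.633333 × 1.479) = 0.944602
regime bands: climb J<0.5406 | cruise [0.5406, 1.0811) | windmill J≥1.0811
J = 0.9446 → cruise

J = 0.9446, regime = cruise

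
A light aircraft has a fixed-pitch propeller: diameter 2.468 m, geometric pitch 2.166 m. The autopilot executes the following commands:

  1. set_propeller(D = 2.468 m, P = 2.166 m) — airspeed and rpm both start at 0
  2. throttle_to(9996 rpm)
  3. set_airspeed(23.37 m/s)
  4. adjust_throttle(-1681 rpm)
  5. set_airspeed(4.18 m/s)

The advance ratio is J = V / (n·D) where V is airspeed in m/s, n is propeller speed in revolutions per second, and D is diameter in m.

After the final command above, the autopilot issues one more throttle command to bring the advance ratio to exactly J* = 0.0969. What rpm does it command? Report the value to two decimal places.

set_propeller: D = 2.468 m, P = 2.166 m (p = P/D = 0.877634); state ← (V=0, rpm=0)
throttle_to(9996): rpm ← 9996
set_airspeed(23.37): V ← 23.37 m/s
adjust_throttle(-1681): rpm ← 9996 -1681 = 8315
set_airspeed(4.18): V ← 4.18 m/s
final state: V = 4.18 m/s, rpm = 8315 → n = rpm/60 = 138.583333 rev/s
target J* = 0.0969; solve J* = V/(n·D) for n: n = V/(J*·D) = 4.18/(0.0969 × 2.468) = 17.478628 rev/s
rpm = 60·n = 1048.717704

rpm = 1048.72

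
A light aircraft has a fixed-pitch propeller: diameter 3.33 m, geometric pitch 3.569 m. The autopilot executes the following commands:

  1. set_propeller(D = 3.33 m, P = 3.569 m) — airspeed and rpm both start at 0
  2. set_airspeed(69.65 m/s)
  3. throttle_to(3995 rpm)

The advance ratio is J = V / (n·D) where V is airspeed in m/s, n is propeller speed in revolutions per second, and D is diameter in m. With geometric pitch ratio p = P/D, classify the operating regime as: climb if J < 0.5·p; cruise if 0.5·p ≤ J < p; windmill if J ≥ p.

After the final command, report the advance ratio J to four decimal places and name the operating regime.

set_propeller: D = 3.33 m, P = 3.569 m (p = P/D = 1.071772); state ← (V=0, rpm=0)
set_airspeed(69.65): V ← 69.65 m/s
throttle_to(3995): rpm ← 3995
final state: V = 69.65 m/s, rpm = 3995 → n = rpm/60 = 66.583333 rev/s
J = V / (n·D) = 69.65 / (66.583333 × 3.33) = 0.314131
regime bands: climb J<0.5359 | cruise [0.5359, 1.0718) | windmill J≥1.0718
J = 0.3141 → climb

J = 0.3141, regime = climb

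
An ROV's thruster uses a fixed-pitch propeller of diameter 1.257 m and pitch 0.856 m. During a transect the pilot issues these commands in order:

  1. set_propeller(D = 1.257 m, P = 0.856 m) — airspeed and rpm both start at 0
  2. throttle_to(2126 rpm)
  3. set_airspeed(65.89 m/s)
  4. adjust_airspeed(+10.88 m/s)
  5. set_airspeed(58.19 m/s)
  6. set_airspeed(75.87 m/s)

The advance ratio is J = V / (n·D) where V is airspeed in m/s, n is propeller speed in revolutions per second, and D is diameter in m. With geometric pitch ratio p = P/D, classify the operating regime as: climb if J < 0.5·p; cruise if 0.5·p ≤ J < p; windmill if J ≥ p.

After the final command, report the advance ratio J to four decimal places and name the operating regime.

J = 1.7034, regime = windmill

set_propeller: D = 1.257 m, P = 0.856 m (p = P/D = 0.680986); state ← (V=0, rpm=0)
throttle_to(2126): rpm ← 2126
set_airspeed(65.89): V ← 65.89 m/s
adjust_airspeed(+10.88): V ← 65.89 +10.88 = 76.77 m/s
set_airspeed(58.19): V ← 58.19 m/s
set_airspeed(75.87): V ← 75.87 m/s
final state: V = 75.87 m/s, rpm = 2126 → n = rpm/60 = 35.433333 rev/s
J = V / (n·D) = 75.87 / (35.433333 × 1.257) = 1.703424
regime bands: climb J<0.3405 | cruise [0.3405, 0.6810) | windmill J≥0.6810
J = 1.7034 → windmill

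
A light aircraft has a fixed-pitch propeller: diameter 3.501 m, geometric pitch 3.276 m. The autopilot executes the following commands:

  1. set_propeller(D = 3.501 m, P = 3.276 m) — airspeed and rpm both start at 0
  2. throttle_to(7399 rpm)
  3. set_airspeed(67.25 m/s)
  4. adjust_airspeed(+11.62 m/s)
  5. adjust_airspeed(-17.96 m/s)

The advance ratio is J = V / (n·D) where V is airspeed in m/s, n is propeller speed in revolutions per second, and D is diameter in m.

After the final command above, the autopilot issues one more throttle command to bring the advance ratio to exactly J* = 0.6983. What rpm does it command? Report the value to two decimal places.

set_propeller: D = 3.501 m, P = 3.276 m (p = P/D = 0.935733); state ← (V=0, rpm=0)
throttle_to(7399): rpm ← 7399
set_airspeed(67.25): V ← 67.25 m/s
adjust_airspeed(+11.62): V ← 67.25 +11.62 = 78.87 m/s
adjust_airspeed(-17.96): V ← 78.87 -17.96 = 60.91 m/s
final state: V = 60.91 m/s, rpm = 7399 → n = rpm/60 = 123.316667 rev/s
target J* = 0.6983; solve J* = V/(n·D) for n: n = V/(J*·D) = 60.91/(0.6983 × 3.501) = 24.914630 rev/s
rpm = 60·n = 1494.877816

rpm = 1494.88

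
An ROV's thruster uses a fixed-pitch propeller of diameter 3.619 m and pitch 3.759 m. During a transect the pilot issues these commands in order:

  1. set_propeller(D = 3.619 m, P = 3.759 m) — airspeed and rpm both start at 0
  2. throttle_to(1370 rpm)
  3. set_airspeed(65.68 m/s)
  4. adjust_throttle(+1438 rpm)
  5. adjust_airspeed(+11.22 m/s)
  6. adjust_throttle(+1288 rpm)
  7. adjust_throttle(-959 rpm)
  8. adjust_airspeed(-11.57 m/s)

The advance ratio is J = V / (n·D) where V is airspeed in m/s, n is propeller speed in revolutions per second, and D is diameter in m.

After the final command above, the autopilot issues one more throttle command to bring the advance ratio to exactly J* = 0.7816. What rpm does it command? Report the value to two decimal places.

rpm = 1385.77

set_propeller: D = 3.619 m, P = 3.759 m (p = P/D = 1.038685); state ← (V=0, rpm=0)
throttle_to(1370): rpm ← 1370
set_airspeed(65.68): V ← 65.68 m/s
adjust_throttle(+1438): rpm ← 1370 +1438 = 2808
adjust_airspeed(+11.22): V ← 65.68 +11.22 = 76.9 m/s
adjust_throttle(+1288): rpm ← 2808 +1288 = 4096
adjust_throttle(-959): rpm ← 4096 -959 = 3137
adjust_airspeed(-11.57): V ← 76.9 -11.57 = 65.33 m/s
final state: V = 65.33 m/s, rpm = 3137 → n = rpm/60 = 52.283333 rev/s
target J* = 0.7816; solve J* = V/(n·D) for n: n = V/(J*·D) = 65.33/(0.7816 × 3.619) = 23.096146 rev/s
rpm = 60·n = 1385.768786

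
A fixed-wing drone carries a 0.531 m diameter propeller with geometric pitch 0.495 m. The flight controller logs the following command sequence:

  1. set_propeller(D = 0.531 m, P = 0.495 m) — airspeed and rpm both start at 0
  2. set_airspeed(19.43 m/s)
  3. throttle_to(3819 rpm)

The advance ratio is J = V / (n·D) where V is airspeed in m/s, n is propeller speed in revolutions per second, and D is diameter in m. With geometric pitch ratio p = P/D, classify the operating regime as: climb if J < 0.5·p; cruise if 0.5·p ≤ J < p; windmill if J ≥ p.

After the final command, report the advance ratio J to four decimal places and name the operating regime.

set_propeller: D = 0.531 m, P = 0.495 m (p = P/D = 0.932203); state ← (V=0, rpm=0)
set_airspeed(19.43): V ← 19.43 m/s
throttle_to(3819): rpm ← 3819
final state: V = 19.43 m/s, rpm = 3819 → n = rpm/60 = 63.650000 rev/s
J = V / (n·D) = 19.43 / (63.650000 × 0.531) = 0.574884
regime bands: climb J<0.4661 | cruise [0.4661, 0.9322) | windmill J≥0.9322
J = 0.5749 → cruise

J = 0.5749, regime = cruise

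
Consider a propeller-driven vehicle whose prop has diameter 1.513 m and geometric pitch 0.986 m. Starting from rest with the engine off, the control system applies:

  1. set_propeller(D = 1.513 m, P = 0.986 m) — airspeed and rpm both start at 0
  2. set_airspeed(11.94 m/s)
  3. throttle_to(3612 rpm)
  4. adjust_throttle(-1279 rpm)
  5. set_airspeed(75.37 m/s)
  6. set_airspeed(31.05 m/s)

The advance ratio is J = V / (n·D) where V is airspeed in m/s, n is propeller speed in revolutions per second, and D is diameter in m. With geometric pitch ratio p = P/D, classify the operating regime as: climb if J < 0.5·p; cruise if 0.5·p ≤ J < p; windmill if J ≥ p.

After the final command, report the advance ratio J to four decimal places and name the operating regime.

set_propeller: D = 1.513 m, P = 0.986 m (p = P/D = 0.651685); state ← (V=0, rpm=0)
set_airspeed(11.94): V ← 11.94 m/s
throttle_to(3612): rpm ← 3612
adjust_throttle(-1279): rpm ← 3612 -1279 = 2333
set_airspeed(75.37): V ← 75.37 m/s
set_airspeed(31.05): V ← 31.05 m/s
final state: V = 31.05 m/s, rpm = 2333 → n = rpm/60 = 38.883333 rev/s
J = V / (n·D) = 31.05 / (38.883333 × 1.513) = 0.527788
regime bands: climb J<0.3258 | cruise [0.3258, 0.6517) | windmill J≥0.6517
J = 0.5278 → cruise

J = 0.5278, regime = cruise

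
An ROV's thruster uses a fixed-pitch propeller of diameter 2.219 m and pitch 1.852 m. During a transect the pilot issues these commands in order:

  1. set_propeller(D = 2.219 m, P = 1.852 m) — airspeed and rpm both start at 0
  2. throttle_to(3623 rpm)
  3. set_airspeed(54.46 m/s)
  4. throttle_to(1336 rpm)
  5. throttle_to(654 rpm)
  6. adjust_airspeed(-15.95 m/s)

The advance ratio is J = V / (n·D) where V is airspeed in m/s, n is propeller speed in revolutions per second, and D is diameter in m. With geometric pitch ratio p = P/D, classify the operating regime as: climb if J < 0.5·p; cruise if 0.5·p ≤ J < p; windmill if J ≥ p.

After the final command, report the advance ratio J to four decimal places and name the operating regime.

J = 1.5922, regime = windmill

set_propeller: D = 2.219 m, P = 1.852 m (p = P/D = 0.834610); state ← (V=0, rpm=0)
throttle_to(3623): rpm ← 3623
set_airspeed(54.46): V ← 54.46 m/s
throttle_to(1336): rpm ← 1336
throttle_to(654): rpm ← 654
adjust_airspeed(-15.95): V ← 54.46 -15.95 = 38.51 m/s
final state: V = 38.51 m/s, rpm = 654 → n = rpm/60 = 10.900000 rev/s
J = V / (n·D) = 38.51 / (10.900000 × 2.219) = 1.592171
regime bands: climb J<0.4173 | cruise [0.4173, 0.8346) | windmill J≥0.8346
J = 1.5922 → windmill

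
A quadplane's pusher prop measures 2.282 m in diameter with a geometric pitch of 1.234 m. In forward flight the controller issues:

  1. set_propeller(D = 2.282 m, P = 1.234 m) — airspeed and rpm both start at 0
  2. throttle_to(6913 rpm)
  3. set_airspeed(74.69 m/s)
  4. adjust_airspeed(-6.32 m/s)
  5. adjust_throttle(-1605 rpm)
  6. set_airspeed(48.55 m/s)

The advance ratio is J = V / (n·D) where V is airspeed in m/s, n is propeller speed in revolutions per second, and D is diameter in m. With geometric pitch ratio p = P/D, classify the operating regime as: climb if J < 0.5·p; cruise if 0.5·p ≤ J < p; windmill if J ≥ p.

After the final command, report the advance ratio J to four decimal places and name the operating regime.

set_propeller: D = 2.282 m, P = 1.234 m (p = P/D = 0.540754); state ← (V=0, rpm=0)
throttle_to(6913): rpm ← 6913
set_airspeed(74.69): V ← 74.69 m/s
adjust_airspeed(-6.32): V ← 74.69 -6.32 = 68.37 m/s
adjust_throttle(-1605): rpm ← 6913 -1605 = 5308
set_airspeed(48.55): V ← 48.55 m/s
final state: V = 48.55 m/s, rpm = 5308 → n = rpm/60 = 88.466667 rev/s
J = V / (n·D) = 48.55 / (88.466667 × 2.282) = 0.240488
regime bands: climb J<0.2704 | cruise [0.2704, 0.5408) | windmill J≥0.5408
J = 0.2405 → climb

J = 0.2405, regime = climb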